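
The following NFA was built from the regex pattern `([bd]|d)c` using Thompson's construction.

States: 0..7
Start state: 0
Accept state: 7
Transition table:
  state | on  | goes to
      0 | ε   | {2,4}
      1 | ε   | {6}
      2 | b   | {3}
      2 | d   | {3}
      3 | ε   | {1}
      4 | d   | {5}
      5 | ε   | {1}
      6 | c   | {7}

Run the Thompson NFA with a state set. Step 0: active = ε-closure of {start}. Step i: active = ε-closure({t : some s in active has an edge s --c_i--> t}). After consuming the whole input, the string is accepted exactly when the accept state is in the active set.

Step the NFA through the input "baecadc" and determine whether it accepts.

initial (ε-close {0}): {0,2,4}
'b' @ 1: {1,3,6}
'a' @ 2: {}  — dead — no transitions
rest 'ecadc' ignored (set empty)
end set {} — state 7 not in

Answer: REJECT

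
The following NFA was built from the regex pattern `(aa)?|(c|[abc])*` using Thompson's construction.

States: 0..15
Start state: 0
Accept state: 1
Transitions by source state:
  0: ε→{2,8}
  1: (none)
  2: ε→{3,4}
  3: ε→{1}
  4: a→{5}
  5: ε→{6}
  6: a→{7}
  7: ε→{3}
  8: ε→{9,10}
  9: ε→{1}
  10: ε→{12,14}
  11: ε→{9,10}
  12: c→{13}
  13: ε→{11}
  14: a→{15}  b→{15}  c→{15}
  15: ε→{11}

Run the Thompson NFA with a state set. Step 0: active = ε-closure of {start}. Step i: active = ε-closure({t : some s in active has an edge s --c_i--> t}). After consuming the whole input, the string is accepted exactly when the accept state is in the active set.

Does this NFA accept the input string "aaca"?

initial (ε-close {0}): {0,1,2,3,4,8,9,10,12,14}
'a' @ 1: {1,5,6,9,10,11,12,14,15}  [accepting]
'a' @ 2: {1,3,7,9,10,11,12,14,15}  [accepting]
'c' @ 3: {1,9,10,11,12,13,14,15}  [accepting]
'a' @ 4: {1,9,10,11,12,14,15}  [accepting]
after full input: {1,9,10,11,12,14,15}  (accept=1 in)

Answer: ACCEPT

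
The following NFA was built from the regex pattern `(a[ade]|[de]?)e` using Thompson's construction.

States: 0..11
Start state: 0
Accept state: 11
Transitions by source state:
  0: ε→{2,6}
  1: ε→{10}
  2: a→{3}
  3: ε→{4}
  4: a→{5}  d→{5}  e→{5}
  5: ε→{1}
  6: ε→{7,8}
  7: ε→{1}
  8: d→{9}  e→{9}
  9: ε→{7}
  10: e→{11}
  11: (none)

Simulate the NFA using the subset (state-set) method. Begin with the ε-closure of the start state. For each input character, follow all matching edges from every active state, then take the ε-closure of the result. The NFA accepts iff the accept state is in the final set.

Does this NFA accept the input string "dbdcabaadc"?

start: ε-closure({0}) = {0,1,2,6,7,8,10}
'd' @ 1: {1,7,9,10}
'b' @ 2: {}  — dead — no transitions
rest 'dcabaadc' ignored (set empty)
final: {}; accept 11 not in set

Answer: REJECT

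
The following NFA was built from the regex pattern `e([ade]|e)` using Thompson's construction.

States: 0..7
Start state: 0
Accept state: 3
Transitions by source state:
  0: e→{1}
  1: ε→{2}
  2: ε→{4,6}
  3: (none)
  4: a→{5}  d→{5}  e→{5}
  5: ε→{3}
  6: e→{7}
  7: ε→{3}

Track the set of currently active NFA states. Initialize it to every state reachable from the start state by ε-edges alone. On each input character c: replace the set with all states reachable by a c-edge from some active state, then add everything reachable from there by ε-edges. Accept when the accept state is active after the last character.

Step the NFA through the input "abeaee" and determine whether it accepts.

Answer: REJECT

Trace:
initial (ε-close {0}): {0}
'a' @ 1: {}  — no active states
rest 'beaee' ignored (set empty)
final: {}; accept 3 not in set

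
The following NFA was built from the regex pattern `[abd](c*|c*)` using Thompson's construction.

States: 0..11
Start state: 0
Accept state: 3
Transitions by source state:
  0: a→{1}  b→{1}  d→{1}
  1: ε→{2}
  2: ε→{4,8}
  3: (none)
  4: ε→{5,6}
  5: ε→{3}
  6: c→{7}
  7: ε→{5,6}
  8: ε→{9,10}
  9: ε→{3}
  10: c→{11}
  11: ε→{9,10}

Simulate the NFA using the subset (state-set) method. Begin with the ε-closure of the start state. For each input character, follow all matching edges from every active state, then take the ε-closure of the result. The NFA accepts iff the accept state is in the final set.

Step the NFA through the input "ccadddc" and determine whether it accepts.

start: ε-closure({0}) = {0}
'c' @ 1: {}  — dead — no transitions
rest 'cadddc' ignored (set empty)
final: {}; accept 3 not in set

Answer: REJECT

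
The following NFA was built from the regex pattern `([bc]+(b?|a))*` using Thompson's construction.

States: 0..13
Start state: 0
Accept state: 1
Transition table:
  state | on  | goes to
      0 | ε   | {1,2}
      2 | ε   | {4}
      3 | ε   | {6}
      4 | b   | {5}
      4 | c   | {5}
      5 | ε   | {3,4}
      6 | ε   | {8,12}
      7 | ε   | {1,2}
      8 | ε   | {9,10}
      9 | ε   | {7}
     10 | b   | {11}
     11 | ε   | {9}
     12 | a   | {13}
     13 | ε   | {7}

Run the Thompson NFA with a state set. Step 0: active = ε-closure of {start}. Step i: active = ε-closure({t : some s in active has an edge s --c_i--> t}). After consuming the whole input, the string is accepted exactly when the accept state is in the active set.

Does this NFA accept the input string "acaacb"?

Answer: REJECT

Steps:
initial (ε-close {0}): {0,1,2,4}
'a' @ 1: {}  — state set empty
rest 'caacb' ignored (set empty)
final: {}; accept 1 not in set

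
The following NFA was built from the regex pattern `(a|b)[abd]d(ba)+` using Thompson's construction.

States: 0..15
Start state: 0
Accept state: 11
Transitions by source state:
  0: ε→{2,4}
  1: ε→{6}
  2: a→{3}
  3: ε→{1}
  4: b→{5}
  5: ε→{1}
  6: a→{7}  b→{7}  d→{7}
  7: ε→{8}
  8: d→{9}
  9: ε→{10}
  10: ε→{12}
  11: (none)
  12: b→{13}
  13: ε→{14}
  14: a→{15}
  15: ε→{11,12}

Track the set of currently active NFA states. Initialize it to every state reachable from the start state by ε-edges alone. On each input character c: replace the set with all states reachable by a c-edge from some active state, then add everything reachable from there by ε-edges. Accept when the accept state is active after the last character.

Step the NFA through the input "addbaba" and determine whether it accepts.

Answer: ACCEPT

Derivation:
S₀ = ε-closure({0}) = {0,2,4}
'a' @ 1: {1,3,6}
'd' @ 2: {7,8}
'd' @ 3: {9,10,12}
'b' @ 4: {13,14}
'a' @ 5: {11,12,15}  ✓accept
'b' @ 6: {13,14}
'a' @ 7: {11,12,15}  ✓accept
end set {11,12,15} — state 11 in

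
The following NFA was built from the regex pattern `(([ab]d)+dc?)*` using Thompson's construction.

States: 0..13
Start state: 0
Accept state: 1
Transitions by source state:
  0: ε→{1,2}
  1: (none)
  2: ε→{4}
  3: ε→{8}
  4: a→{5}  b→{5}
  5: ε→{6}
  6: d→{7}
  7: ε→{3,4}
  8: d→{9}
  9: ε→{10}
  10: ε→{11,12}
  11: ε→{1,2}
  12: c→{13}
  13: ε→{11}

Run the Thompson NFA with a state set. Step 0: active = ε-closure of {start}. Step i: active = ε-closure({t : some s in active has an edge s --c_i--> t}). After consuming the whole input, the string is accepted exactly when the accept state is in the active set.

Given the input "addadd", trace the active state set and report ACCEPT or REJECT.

Answer: ACCEPT

Derivation:
start: ε-closure({0}) = {0,1,2,4}
'a' @ 1: {5,6}
'd' @ 2: {3,4,7,8}
'd' @ 3: {1,2,4,9,10,11,12}  [accepting]
'a' @ 4: {5,6}
'd' @ 5: {3,4,7,8}
'd' @ 6: {1,2,4,9,10,11,12}  [accepting]
after full input: {1,2,4,9,10,11,12}  (accept=1 in)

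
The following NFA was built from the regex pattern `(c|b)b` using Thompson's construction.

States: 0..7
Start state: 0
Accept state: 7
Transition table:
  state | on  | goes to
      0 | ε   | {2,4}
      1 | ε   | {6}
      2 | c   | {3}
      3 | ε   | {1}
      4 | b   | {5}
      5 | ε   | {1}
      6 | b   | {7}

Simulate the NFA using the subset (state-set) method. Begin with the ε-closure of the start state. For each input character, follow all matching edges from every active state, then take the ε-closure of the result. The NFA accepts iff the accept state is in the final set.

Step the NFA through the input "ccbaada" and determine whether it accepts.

Answer: REJECT

Derivation:
S₀ = ε-closure({0}) = {0,2,4}
'c' @ 1: {1,3,6}
'c' @ 2: {}  — no active states
rest 'baada' ignored (set empty)
final: {}; accept 7 not in set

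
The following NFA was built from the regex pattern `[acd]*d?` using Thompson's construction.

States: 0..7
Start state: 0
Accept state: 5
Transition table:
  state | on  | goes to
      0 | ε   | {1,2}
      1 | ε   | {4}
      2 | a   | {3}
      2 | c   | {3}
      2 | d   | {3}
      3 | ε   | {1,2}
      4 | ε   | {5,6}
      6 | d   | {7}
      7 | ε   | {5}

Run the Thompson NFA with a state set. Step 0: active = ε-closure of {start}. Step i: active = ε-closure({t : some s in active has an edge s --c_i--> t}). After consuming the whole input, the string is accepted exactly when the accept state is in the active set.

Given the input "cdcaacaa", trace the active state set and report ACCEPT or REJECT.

start: ε-closure({0}) = {0,1,2,4,5,6}
'c' @ 1: {1,2,3,4,5,6}  [accepting]
'd' @ 2: {1,2,3,4,5,6,7}  [accepting]
'c' @ 3: {1,2,3,4,5,6}  [accepting]
'a' @ 4: {1,2,3,4,5,6}  [accepting]
'a' @ 5: {1,2,3,4,5,6}  [accepting]
'c' @ 6: {1,2,3,4,5,6}  [accepting]
'a' @ 7: {1,2,3,4,5,6}  [accepting]
'a' @ 8: {1,2,3,4,5,6}  [accepting]
final: {1,2,3,4,5,6}; accept 5 in set

Answer: ACCEPT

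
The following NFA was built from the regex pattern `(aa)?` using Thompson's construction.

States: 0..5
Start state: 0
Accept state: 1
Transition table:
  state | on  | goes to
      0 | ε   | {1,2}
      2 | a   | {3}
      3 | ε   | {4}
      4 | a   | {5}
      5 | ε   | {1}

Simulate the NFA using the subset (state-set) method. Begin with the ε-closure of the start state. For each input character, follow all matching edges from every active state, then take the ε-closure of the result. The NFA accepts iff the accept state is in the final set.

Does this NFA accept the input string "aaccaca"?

Answer: REJECT

Derivation:
initial (ε-close {0}): {0,1,2}
'a' @ 1: {3,4}
'a' @ 2: {1,5}  [accepting]
'c' @ 3: {}  — state set empty
rest 'caca' ignored (set empty)
end set {} — state 1 not in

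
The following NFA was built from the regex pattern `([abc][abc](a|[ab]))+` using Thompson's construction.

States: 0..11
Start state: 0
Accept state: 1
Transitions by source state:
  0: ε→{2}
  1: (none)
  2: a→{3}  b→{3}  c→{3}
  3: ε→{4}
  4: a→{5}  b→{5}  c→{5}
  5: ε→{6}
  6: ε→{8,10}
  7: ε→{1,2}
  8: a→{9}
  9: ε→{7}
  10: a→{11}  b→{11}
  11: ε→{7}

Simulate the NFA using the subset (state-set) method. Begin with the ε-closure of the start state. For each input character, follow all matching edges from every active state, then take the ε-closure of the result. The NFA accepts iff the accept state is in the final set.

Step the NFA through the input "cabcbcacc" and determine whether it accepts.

Answer: REJECT

Derivation:
start: ε-closure({0}) = {0,2}
'c' @ 1: {3,4}
'a' @ 2: {5,6,8,10}
'b' @ 3: {1,2,7,11}  ✓accept
'c' @ 4: {3,4}
'b' @ 5: {5,6,8,10}
'c' @ 6: {}  — no active states
rest 'acc' ignored (set empty)
end set {} — state 1 not in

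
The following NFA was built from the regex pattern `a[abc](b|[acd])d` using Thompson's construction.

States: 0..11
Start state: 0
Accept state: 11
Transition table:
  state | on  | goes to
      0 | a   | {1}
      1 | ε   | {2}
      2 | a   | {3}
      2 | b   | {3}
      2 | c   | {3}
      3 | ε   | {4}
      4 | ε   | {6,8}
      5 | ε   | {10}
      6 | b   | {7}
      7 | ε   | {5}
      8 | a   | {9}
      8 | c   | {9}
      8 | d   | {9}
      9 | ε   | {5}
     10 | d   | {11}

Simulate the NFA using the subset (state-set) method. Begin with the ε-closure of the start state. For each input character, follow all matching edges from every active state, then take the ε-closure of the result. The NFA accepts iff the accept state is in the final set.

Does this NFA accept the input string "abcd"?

S₀ = ε-closure({0}) = {0}
'a' @ 1: {1,2}
'b' @ 2: {3,4,6,8}
'c' @ 3: {5,9,10}
'd' @ 4: {11}  [accepting]
end set {11} — state 11 in

Answer: ACCEPT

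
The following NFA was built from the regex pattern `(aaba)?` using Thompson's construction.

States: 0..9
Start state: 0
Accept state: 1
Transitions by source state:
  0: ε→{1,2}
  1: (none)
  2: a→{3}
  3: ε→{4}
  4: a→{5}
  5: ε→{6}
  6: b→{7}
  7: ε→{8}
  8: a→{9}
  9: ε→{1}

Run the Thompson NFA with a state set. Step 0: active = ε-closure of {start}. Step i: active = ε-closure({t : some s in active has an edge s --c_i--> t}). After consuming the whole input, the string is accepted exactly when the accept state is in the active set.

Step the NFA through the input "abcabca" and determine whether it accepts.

Answer: REJECT

Trace:
S₀ = ε-closure({0}) = {0,1,2}
'a' @ 1: {3,4}
'b' @ 2: {}  — dead — no transitions
rest 'cabca' ignored (set empty)
end set {} — state 1 not in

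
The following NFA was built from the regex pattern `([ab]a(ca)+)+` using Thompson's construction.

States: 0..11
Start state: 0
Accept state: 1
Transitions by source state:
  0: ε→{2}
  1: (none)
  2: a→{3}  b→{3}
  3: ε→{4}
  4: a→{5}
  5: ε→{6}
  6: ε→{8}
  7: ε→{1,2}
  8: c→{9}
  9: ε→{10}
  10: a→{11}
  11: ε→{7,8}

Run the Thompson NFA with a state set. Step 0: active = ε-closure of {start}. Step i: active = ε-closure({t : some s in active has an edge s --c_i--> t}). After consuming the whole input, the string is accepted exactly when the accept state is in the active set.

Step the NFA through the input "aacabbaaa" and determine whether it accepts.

S₀ = ε-closure({0}) = {0,2}
'a' @ 1: {3,4}
'a' @ 2: {5,6,8}
'c' @ 3: {9,10}
'a' @ 4: {1,2,7,8,11}  [accepting]
'b' @ 5: {3,4}
'b' @ 6: {}  — state set empty
rest 'aaa' ignored (set empty)
final: {}; accept 1 not in set

Answer: REJECT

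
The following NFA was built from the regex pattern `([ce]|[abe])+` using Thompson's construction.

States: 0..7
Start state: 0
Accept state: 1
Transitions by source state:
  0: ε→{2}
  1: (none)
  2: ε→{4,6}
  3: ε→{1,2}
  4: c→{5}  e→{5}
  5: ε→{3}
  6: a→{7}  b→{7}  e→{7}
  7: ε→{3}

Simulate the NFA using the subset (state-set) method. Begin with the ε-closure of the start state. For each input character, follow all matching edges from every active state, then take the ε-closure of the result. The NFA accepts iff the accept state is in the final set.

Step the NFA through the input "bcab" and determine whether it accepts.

initial (ε-close {0}): {0,2,4,6}
'b' @ 1: {1,2,3,4,6,7}  ✓accept
'c' @ 2: {1,2,3,4,5,6}  ✓accept
'a' @ 3: {1,2,3,4,6,7}  ✓accept
'b' @ 4: {1,2,3,4,6,7}  ✓accept
end set {1,2,3,4,6,7} — state 1 in

Answer: ACCEPT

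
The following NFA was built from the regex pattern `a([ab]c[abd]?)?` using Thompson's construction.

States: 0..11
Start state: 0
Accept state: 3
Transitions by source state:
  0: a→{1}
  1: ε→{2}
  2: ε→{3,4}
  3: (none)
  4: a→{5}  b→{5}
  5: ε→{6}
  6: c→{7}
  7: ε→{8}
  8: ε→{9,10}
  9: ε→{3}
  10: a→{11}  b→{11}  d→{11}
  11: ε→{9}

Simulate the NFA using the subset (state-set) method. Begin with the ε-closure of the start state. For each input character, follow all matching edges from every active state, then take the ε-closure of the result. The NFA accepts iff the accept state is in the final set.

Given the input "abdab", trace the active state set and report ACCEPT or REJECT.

S₀ = ε-closure({0}) = {0}
'a' @ 1: {1,2,3,4}  (accept∈set)
'b' @ 2: {5,6}
'd' @ 3: {}  — no active states
rest 'ab' ignored (set empty)
final: {}; accept 3 not in set

Answer: REJECT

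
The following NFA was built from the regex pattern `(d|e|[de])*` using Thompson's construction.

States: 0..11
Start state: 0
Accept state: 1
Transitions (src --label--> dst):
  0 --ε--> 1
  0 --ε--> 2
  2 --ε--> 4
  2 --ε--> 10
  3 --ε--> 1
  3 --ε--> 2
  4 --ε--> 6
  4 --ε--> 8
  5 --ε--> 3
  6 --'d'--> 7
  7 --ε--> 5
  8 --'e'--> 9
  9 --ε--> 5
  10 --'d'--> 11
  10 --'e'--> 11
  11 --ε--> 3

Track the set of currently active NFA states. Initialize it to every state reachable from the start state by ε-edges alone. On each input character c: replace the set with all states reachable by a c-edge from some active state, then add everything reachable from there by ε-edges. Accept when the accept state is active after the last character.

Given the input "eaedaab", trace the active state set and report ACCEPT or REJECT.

initial (ε-close {0}): {0,1,2,4,6,8,10}
'e' @ 1: {1,2,3,4,5,6,8,9,10,11}  ✓accept
'a' @ 2: {}  — state set empty
rest 'edaab' ignored (set empty)
end set {} — state 1 not in

Answer: REJECT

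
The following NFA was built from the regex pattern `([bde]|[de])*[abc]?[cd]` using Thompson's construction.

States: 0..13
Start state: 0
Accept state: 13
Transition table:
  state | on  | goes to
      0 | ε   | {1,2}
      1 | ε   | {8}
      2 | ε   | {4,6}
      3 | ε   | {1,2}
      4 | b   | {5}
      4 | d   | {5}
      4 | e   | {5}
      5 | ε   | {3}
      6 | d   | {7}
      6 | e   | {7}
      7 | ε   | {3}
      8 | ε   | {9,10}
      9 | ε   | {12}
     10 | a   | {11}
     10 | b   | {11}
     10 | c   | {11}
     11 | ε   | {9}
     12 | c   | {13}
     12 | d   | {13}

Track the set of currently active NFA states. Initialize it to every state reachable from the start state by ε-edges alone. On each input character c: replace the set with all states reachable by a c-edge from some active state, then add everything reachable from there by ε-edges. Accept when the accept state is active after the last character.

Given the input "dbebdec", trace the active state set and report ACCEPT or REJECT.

Answer: ACCEPT

Steps:
initial (ε-close {0}): {0,1,2,4,6,8,9,10,12}
'd' @ 1: {1,2,3,4,5,6,7,8,9,10,12,13}  (accept∈set)
'b' @ 2: {1,2,3,4,5,6,8,9,10,11,12}
'e' @ 3: {1,2,3,4,5,6,7,8,9,10,12}
'b' @ 4: {1,2,3,4,5,6,8,9,10,11,12}
'd' @ 5: {1,2,3,4,5,6,7,8,9,10,12,13}  (accept∈set)
'e' @ 6: {1,2,3,4,5,6,7,8,9,10,12}
'c' @ 7: {9,11,12,13}  (accept∈set)
after full input: {9,11,12,13}  (accept=13 in)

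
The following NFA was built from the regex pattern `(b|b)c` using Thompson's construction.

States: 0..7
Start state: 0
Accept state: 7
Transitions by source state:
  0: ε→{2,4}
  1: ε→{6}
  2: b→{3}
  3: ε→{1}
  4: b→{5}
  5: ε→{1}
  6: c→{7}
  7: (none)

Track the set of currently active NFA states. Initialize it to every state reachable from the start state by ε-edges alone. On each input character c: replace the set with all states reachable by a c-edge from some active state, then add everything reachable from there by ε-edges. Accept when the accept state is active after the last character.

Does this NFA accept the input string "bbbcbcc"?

initial (ε-close {0}): {0,2,4}
'b' @ 1: {1,3,5,6}
'b' @ 2: {}  — no active states
rest 'bcbcc' ignored (set empty)
end set {} — state 7 not in

Answer: REJECT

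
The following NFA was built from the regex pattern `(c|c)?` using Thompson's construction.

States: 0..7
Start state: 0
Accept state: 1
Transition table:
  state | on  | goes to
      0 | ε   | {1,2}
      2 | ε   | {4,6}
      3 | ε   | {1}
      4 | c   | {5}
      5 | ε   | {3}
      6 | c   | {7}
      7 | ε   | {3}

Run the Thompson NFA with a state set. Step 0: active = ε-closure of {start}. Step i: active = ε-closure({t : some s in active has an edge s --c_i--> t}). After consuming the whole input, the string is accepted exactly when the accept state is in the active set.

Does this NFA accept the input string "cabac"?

initial (ε-close {0}): {0,1,2,4,6}
'c' @ 1: {1,3,5,7}  [accepting]
'a' @ 2: {}  — dead — no transitions
rest 'bac' ignored (set empty)
final: {}; accept 1 not in set

Answer: REJECT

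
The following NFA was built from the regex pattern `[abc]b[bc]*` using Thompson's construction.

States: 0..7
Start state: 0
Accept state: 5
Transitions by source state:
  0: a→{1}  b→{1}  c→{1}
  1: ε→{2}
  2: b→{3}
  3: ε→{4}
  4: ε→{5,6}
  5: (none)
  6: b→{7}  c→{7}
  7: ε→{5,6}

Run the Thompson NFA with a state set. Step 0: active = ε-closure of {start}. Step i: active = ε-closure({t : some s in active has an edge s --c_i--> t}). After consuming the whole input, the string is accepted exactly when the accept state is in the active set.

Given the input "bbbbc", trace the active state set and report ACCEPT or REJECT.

Answer: ACCEPT

Steps:
start: ε-closure({0}) = {0}
'b' @ 1: {1,2}
'b' @ 2: {3,4,5,6}  (accept∈set)
'b' @ 3: {5,6,7}  (accept∈set)
'b' @ 4: {5,6,7}  (accept∈set)
'c' @ 5: {5,6,7}  (accept∈set)
end set {5,6,7} — state 5 in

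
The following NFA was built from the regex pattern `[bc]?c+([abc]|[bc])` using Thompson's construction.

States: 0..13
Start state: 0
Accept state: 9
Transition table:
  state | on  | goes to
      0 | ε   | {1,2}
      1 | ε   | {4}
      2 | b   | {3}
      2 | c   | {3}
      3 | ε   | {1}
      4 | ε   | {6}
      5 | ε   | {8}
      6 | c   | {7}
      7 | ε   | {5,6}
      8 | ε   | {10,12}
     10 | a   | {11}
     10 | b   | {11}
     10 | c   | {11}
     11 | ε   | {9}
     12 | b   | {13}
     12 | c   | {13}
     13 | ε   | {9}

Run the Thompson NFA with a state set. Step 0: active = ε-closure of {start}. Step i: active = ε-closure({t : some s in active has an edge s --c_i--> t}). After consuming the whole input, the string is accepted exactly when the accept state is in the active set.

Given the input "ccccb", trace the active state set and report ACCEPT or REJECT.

start: ε-closure({0}) = {0,1,2,4,6}
'c' @ 1: {1,3,4,5,6,7,8,10,12}
'c' @ 2: {5,6,7,8,9,10,11,12,13}  [accepting]
'c' @ 3: {5,6,7,8,9,10,11,12,13}  [accepting]
'c' @ 4: {5,6,7,8,9,10,11,12,13}  [accepting]
'b' @ 5: {9,11,13}  [accepting]
end set {9,11,13} — state 9 in

Answer: ACCEPT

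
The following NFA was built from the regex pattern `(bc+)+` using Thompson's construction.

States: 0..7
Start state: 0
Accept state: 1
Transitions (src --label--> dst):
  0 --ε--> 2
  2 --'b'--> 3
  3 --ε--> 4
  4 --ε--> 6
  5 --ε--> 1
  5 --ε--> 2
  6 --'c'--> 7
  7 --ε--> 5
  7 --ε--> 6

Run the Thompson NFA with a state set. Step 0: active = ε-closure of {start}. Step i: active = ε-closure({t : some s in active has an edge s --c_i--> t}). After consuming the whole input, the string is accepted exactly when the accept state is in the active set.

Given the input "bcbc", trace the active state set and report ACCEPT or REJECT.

start: ε-closure({0}) = {0,2}
'b' @ 1: {3,4,6}
'c' @ 2: {1,2,5,6,7}  ✓accept
'b' @ 3: {3,4,6}
'c' @ 4: {1,2,5,6,7}  ✓accept
end set {1,2,5,6,7} — state 1 in

Answer: ACCEPT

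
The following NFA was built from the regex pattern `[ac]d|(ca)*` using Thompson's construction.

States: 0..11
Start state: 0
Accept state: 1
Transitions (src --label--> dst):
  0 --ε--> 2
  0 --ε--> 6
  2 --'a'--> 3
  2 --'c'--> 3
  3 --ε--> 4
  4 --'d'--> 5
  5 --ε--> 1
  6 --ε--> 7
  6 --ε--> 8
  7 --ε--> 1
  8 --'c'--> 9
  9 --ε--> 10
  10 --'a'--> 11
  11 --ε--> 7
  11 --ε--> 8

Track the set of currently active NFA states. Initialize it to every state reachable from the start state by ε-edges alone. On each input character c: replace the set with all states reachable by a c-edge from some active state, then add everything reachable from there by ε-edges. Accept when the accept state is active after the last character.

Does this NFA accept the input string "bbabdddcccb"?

start: ε-closure({0}) = {0,1,2,6,7,8}
'b' @ 1: {}  — no active states
rest 'babdddcccb' ignored (set empty)
end set {} — state 1 not in

Answer: REJECT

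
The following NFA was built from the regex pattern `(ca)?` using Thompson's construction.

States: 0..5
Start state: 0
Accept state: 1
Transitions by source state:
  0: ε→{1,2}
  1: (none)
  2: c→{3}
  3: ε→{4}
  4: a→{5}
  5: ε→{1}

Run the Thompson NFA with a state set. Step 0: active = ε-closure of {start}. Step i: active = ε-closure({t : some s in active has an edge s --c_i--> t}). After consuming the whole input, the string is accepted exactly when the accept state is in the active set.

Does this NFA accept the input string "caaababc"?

initial (ε-close {0}): {0,1,2}
'c' @ 1: {3,4}
'a' @ 2: {1,5}  ✓accept
'a' @ 3: {}  — no active states
rest 'ababc' ignored (set empty)
after full input: {}  (accept=1 not in)

Answer: REJECT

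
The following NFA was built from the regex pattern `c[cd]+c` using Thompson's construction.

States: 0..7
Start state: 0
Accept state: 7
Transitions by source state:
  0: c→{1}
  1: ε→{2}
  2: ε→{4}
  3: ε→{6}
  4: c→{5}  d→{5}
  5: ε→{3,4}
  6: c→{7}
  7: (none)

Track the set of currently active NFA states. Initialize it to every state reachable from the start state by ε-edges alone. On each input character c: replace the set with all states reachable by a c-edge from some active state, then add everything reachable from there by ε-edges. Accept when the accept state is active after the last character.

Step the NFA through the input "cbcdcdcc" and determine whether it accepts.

Answer: REJECT

Derivation:
S₀ = ε-closure({0}) = {0}
'c' @ 1: {1,2,4}
'b' @ 2: {}  — state set empty
rest 'cdcdcc' ignored (set empty)
after full input: {}  (accept=7 not in)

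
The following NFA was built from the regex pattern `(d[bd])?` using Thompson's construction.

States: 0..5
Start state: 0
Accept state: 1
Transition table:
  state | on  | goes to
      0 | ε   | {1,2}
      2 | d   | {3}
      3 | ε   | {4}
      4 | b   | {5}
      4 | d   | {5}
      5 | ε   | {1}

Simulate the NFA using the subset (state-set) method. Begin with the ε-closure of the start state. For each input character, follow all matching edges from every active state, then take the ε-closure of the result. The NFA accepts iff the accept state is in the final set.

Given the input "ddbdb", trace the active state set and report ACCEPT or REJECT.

initial (ε-close {0}): {0,1,2}
'd' @ 1: {3,4}
'd' @ 2: {1,5}  ✓accept
'b' @ 3: {}  — state set empty
rest 'db' ignored (set empty)
end set {} — state 1 not in

Answer: REJECT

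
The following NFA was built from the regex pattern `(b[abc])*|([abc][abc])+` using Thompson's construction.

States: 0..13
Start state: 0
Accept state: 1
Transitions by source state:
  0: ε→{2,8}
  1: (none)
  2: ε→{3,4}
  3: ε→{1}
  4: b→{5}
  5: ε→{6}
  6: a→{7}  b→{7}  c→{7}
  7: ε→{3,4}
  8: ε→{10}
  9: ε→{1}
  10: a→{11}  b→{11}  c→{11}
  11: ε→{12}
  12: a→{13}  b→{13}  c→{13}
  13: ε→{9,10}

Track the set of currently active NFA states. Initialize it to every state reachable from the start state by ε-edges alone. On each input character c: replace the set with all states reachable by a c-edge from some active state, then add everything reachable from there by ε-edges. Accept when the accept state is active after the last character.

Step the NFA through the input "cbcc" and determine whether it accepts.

start: ε-closure({0}) = {0,1,2,3,4,8,10}
'c' @ 1: {11,12}
'b' @ 2: {1,9,10,13}  (accept∈set)
'c' @ 3: {11,12}
'c' @ 4: {1,9,10,13}  (accept∈set)
after full input: {1,9,10,13}  (accept=1 in)

Answer: ACCEPT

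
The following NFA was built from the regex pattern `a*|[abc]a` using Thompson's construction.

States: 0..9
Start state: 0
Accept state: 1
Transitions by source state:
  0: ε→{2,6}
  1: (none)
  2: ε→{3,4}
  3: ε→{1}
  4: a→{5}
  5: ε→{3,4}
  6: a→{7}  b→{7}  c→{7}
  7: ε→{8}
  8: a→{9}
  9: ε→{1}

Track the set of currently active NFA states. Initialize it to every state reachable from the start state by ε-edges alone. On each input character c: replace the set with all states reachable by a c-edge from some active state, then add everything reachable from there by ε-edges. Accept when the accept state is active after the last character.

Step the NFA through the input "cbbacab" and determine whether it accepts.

S₀ = ε-closure({0}) = {0,1,2,3,4,6}
'c' @ 1: {7,8}
'b' @ 2: {}  — state set empty
rest 'bacab' ignored (set empty)
after full input: {}  (accept=1 not in)

Answer: REJECT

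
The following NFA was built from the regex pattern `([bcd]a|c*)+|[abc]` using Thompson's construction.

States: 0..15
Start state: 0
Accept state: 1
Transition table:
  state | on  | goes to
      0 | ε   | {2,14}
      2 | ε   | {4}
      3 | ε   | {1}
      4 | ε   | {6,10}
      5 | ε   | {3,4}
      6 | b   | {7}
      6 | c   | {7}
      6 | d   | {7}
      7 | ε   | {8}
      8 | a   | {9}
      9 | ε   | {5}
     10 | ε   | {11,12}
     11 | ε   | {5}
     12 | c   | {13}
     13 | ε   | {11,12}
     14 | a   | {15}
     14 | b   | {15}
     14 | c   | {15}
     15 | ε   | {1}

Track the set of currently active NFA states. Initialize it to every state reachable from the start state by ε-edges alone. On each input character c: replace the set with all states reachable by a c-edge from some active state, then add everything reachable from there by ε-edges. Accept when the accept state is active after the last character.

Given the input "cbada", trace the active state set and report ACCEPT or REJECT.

start: ε-closure({0}) = {0,1,2,3,4,5,6,10,11,12,14}
'c' @ 1: {1,3,4,5,6,7,8,10,11,12,13,15}  ✓accept
'b' @ 2: {7,8}
'a' @ 3: {1,3,4,5,6,9,10,11,12}  ✓accept
'd' @ 4: {7,8}
'a' @ 5: {1,3,4,5,6,9,10,11,12}  ✓accept
final: {1,3,4,5,6,9,10,11,12}; accept 1 in set

Answer: ACCEPT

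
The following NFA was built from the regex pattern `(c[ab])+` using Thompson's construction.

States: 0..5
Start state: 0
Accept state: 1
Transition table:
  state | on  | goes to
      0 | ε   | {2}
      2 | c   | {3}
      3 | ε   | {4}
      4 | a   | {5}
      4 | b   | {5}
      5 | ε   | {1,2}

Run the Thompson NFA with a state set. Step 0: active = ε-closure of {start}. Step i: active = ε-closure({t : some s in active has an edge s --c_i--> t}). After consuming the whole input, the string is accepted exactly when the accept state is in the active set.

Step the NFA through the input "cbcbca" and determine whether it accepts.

Answer: ACCEPT

Derivation:
start: ε-closure({0}) = {0,2}
'c' @ 1: {3,4}
'b' @ 2: {1,2,5}  ✓accept
'c' @ 3: {3,4}
'b' @ 4: {1,2,5}  ✓accept
'c' @ 5: {3,4}
'a' @ 6: {1,2,5}  ✓accept
end set {1,2,5} — state 1 in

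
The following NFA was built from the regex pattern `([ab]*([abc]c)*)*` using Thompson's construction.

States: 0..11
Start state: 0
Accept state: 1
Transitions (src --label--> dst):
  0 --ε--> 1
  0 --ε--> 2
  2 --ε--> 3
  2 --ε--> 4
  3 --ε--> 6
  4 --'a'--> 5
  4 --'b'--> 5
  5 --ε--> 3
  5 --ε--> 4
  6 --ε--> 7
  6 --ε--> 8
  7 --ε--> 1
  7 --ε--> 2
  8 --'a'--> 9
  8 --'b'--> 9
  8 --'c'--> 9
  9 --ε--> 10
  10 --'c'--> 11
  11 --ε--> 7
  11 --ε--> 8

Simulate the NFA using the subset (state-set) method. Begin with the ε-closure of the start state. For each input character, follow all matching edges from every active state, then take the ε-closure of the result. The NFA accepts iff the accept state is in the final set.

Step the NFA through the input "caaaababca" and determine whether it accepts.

Answer: REJECT

Steps:
start: ε-closure({0}) = {0,1,2,3,4,6,7,8}
'c' @ 1: {9,10}
'a' @ 2: {}  — dead — no transitions
rest 'aaababca' ignored (set empty)
final: {}; accept 1 not in set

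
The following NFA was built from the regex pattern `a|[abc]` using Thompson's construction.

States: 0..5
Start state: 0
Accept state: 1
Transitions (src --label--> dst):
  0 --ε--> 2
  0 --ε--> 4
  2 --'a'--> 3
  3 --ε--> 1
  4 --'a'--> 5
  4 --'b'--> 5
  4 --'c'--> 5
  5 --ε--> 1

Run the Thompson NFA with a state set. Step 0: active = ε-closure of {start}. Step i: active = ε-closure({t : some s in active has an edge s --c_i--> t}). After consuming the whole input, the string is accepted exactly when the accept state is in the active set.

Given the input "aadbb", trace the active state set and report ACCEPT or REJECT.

Answer: REJECT

Derivation:
initial (ε-close {0}): {0,2,4}
'a' @ 1: {1,3,5}  (accept∈set)
'a' @ 2: {}  — no active states
rest 'dbb' ignored (set empty)
after full input: {}  (accept=1 not in)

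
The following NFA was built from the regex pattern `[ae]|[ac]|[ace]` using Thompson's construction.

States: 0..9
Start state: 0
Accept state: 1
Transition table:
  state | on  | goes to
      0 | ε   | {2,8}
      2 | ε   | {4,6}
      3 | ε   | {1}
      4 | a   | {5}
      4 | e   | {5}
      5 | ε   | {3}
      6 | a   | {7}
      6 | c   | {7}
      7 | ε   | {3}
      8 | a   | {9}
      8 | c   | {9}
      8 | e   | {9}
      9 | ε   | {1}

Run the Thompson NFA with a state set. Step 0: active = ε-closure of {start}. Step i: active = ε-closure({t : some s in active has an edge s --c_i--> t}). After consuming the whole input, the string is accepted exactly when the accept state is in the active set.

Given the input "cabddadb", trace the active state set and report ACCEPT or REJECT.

Answer: REJECT

Derivation:
initial (ε-close {0}): {0,2,4,6,8}
'c' @ 1: {1,3,7,9}  [accepting]
'a' @ 2: {}  — dead — no transitions
rest 'bddadb' ignored (set empty)
after full input: {}  (accept=1 not in)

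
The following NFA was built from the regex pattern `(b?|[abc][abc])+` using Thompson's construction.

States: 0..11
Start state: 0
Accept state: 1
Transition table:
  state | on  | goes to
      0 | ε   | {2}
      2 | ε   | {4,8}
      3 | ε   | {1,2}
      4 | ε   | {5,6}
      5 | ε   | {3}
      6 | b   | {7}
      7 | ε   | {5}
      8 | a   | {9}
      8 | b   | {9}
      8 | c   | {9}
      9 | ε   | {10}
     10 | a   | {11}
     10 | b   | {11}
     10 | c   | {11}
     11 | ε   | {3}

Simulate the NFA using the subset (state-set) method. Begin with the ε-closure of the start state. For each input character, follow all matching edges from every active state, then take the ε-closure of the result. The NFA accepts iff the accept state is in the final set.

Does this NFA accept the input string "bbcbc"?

Answer: ACCEPT

Derivation:
S₀ = ε-closure({0}) = {0,1,2,3,4,5,6,8}
'b' @ 1: {1,2,3,4,5,6,7,8,9,10}  (accept∈set)
'b' @ 2: {1,2,3,4,5,6,7,8,9,10,11}  (accept∈set)
'c' @ 3: {1,2,3,4,5,6,8,9,10,11}  (accept∈set)
'b' @ 4: {1,2,3,4,5,6,7,8,9,10,11}  (accept∈set)
'c' @ 5: {1,2,3,4,5,6,8,9,10,11}  (accept∈set)
final: {1,2,3,4,5,6,8,9,10,11}; accept 1 in set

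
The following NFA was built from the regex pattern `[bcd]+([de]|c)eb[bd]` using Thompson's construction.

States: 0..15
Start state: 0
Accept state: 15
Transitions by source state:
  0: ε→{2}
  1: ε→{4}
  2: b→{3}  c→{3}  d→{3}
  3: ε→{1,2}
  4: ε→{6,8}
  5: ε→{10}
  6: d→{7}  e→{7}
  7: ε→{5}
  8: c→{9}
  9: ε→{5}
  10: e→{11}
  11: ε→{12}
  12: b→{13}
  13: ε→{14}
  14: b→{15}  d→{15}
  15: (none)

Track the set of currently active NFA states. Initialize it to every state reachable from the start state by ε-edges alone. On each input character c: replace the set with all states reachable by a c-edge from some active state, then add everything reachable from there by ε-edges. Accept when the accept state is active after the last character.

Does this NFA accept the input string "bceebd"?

initial (ε-close {0}): {0,2}
'b' @ 1: {1,2,3,4,6,8}
'c' @ 2: {1,2,3,4,5,6,8,9,10}
'e' @ 3: {5,7,10,11,12}
'e' @ 4: {11,12}
'b' @ 5: {13,14}
'd' @ 6: {15}  ✓accept
final: {15}; accept 15 in set

Answer: ACCEPT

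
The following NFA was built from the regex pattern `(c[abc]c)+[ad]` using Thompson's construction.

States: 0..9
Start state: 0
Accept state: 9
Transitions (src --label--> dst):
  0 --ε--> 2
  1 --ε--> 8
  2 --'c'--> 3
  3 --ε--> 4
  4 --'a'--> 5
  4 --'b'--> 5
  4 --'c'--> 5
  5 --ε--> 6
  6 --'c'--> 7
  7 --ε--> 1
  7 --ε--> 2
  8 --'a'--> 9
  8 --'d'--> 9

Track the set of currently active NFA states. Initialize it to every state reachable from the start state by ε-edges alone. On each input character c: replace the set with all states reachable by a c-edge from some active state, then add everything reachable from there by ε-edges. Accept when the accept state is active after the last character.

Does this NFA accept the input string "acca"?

start: ε-closure({0}) = {0,2}
'a' @ 1: {}  — state set empty
rest 'cca' ignored (set empty)
final: {}; accept 9 not in set

Answer: REJECT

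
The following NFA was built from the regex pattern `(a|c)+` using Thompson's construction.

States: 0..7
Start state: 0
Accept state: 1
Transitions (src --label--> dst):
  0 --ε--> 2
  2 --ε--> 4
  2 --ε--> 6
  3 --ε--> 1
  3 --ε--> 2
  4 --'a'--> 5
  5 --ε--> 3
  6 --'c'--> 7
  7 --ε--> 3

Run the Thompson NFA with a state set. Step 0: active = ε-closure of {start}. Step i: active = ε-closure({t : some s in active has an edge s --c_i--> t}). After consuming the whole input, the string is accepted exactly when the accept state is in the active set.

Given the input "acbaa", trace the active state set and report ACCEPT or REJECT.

Answer: REJECT

Derivation:
initial (ε-close {0}): {0,2,4,6}
'a' @ 1: {1,2,3,4,5,6}  ✓accept
'c' @ 2: {1,2,3,4,6,7}  ✓accept
'b' @ 3: {}  — no active states
rest 'aa' ignored (set empty)
final: {}; accept 1 not in set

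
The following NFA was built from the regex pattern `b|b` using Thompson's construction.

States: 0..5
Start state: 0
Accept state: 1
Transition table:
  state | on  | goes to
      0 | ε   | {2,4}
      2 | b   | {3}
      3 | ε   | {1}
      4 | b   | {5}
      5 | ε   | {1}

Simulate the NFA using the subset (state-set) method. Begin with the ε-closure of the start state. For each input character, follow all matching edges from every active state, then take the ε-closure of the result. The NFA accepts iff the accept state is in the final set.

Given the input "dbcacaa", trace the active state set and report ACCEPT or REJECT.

Answer: REJECT

Derivation:
S₀ = ε-closure({0}) = {0,2,4}
'd' @ 1: {}  — dead — no transitions
rest 'bcacaa' ignored (set empty)
end set {} — state 1 not in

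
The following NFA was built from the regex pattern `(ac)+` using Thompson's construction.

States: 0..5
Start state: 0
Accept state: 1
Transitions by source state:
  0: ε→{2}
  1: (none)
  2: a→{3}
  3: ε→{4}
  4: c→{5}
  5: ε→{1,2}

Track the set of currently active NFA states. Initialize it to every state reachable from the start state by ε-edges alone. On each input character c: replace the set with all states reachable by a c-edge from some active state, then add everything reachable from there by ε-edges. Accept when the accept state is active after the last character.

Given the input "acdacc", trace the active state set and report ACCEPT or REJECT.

Answer: REJECT

Derivation:
S₀ = ε-closure({0}) = {0,2}
'a' @ 1: {3,4}
'c' @ 2: {1,2,5}  (accept∈set)
'd' @ 3: {}  — state set empty
rest 'acc' ignored (set empty)
after full input: {}  (accept=1 not in)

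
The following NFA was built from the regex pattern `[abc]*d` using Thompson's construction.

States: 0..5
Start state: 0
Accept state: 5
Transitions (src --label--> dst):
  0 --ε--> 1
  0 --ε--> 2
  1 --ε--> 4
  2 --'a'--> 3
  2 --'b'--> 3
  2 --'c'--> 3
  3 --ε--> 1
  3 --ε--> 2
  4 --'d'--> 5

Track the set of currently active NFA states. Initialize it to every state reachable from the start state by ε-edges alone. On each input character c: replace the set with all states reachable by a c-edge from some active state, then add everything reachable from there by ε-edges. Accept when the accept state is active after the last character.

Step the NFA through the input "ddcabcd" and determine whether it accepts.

S₀ = ε-closure({0}) = {0,1,2,4}
'd' @ 1: {5}  (accept∈set)
'd' @ 2: {}  — no active states
rest 'cabcd' ignored (set empty)
end set {} — state 5 not in

Answer: REJECT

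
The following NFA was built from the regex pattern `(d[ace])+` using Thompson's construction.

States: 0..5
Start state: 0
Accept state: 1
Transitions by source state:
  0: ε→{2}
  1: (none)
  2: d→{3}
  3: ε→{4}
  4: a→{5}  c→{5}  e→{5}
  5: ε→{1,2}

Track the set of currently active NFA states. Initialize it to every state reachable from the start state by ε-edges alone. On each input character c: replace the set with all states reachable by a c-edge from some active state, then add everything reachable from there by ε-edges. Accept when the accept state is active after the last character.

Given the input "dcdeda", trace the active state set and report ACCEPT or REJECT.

Answer: ACCEPT

Steps:
S₀ = ε-closure({0}) = {0,2}
'd' @ 1: {3,4}
'c' @ 2: {1,2,5}  [accepting]
'd' @ 3: {3,4}
'e' @ 4: {1,2,5}  [accepting]
'd' @ 5: {3,4}
'a' @ 6: {1,2,5}  [accepting]
end set {1,2,5} — state 1 in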